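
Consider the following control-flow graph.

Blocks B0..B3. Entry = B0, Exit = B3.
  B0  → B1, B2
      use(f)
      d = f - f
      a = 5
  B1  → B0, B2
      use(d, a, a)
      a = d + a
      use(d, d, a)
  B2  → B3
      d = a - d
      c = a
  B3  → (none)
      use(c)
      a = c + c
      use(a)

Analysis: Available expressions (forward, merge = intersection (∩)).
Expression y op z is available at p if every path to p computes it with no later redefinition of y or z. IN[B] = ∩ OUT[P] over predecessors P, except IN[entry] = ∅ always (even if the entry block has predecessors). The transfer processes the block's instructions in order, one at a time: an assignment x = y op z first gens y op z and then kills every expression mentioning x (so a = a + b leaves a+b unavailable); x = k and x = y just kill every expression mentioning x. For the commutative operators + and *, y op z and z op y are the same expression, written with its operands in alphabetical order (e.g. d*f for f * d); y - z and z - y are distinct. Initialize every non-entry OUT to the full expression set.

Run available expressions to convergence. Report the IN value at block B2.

Converged values:
  B0: | IN={} | OUT={f-f}
  B1: | IN={f-f} | OUT={f-f}
  B2: | IN={f-f} | OUT={f-f}
  B3: | IN={f-f} | OUT={c+c, f-f}

Merge at B2: IN[B2] = OUT[B0] ∩ OUT[B1] = {f-f}

Answer: {f-f}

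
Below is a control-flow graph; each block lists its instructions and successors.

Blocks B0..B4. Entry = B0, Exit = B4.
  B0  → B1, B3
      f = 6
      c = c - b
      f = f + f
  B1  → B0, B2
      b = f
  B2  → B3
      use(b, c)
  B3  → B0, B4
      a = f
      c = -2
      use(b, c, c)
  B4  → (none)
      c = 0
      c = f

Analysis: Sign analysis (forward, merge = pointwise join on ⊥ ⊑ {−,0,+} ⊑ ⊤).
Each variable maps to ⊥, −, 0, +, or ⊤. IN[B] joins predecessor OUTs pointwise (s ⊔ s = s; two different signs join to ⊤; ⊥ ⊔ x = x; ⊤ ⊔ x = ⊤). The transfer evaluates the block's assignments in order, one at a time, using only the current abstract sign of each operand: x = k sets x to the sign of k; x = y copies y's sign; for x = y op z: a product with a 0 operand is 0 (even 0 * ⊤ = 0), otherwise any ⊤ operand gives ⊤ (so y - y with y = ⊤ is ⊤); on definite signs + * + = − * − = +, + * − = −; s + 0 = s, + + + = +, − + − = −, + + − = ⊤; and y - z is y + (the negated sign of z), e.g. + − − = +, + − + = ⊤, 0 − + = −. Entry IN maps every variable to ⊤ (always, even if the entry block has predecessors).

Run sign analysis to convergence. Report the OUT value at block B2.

Answer: {a: ⊤, b: +, c: ⊤, d: ⊤, e: ⊤, f: +}

Derivation:
Per-block solution:
  B0:  IN=(all ⊤)  OUT={f:+; rest ⊤}
  B1:  IN={f:+; rest ⊤}  OUT={b:+, f:+; rest ⊤}
  B2:  IN={b:+, f:+; rest ⊤}  OUT={b:+, f:+; rest ⊤}
  B3:  IN={f:+; rest ⊤}  OUT={a:+, c:-, f:+; rest ⊤}
  B4:  IN={a:+, c:-, f:+; rest ⊤}  OUT={a:+, c:+, f:+; rest ⊤}

Merge at B2: IN[B2] = OUT[B1] = {a: ⊤, b: +, c: ⊤, d: ⊤, e: ⊤, f: +}
Applying B2's transfer function to that IN value gives OUT[B2] (row B2 above).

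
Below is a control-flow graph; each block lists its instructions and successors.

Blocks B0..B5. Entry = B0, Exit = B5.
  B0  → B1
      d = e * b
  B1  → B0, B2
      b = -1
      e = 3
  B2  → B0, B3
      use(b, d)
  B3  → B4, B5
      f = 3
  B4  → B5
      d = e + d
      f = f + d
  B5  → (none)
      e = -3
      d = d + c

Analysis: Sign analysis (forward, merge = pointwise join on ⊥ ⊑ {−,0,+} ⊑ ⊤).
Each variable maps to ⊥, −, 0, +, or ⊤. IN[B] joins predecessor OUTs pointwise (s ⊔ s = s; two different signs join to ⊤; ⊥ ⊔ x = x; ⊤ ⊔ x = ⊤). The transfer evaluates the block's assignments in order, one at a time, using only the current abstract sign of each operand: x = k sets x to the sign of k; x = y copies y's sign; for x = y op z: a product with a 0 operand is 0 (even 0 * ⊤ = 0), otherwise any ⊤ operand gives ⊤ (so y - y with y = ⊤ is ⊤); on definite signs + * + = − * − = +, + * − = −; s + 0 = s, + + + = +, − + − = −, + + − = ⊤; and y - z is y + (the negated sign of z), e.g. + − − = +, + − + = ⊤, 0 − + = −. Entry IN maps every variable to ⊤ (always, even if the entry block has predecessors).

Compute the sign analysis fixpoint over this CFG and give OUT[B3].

Answer: {a: ⊤, b: -, c: ⊤, d: ⊤, e: +, f: +}

Trace:
Per-block solution:
  B0:   IN=(all ⊤)   OUT=(all ⊤)
  B1:   IN=(all ⊤)   OUT={b:-, e:+; rest ⊤}
  B2:   IN={b:-, e:+; rest ⊤}   OUT={b:-, e:+; rest ⊤}
  B3:   IN={b:-, e:+; rest ⊤}   OUT={b:-, e:+, f:+; rest ⊤}
  B4:   IN={b:-, e:+, f:+; rest ⊤}   OUT={b:-, e:+; rest ⊤}
  B5:   IN={b:-, e:+; rest ⊤}   OUT={b:-, e:-; rest ⊤}

Merge at B3: IN[B3] = OUT[B2] = {a: ⊤, b: -, c: ⊤, d: ⊤, e: +, f: ⊤}
Applying B3's transfer function to that IN value gives OUT[B3] (row B3 above).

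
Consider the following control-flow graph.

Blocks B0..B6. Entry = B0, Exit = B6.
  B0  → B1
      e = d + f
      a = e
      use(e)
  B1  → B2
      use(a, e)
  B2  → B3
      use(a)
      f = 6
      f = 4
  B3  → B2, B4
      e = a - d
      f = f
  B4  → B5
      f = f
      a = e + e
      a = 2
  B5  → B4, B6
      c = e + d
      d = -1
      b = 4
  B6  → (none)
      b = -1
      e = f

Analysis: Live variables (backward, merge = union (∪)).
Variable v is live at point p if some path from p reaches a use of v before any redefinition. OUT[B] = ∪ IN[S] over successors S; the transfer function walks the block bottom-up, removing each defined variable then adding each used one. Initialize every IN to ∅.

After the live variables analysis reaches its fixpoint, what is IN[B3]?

Converged values:
  B0:   IN={d, f}   OUT={a, d, e}
  B1:   IN={a, d, e}   OUT={a, d}
  B2:   IN={a, d}   OUT={a, d, f}
  B3:   IN={a, d, f}   OUT={a, d, e, f}
  B4:   IN={d, e, f}   OUT={d, e, f}
  B5:   IN={d, e, f}   OUT={d, e, f}
  B6:   IN={f}   OUT={}

Merge at B3: OUT[B3] = IN[B2] ⊔ IN[B4] = {a, d, e, f}
Applying B3's transfer function to that OUT value gives IN[B3] (row B3 above).

Answer: {a, d, f}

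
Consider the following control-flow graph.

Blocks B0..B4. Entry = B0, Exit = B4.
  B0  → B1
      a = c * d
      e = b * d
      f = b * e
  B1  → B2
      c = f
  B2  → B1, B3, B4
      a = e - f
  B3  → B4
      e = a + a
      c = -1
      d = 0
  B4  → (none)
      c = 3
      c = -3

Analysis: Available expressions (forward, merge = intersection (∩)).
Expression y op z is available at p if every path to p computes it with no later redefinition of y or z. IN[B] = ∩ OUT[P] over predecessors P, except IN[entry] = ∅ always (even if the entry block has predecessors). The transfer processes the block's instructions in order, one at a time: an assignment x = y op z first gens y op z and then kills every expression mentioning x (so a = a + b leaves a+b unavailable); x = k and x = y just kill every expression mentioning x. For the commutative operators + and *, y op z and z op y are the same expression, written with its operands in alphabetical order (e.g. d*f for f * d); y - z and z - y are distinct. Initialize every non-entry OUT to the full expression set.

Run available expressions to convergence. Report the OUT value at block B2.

Converged values:
  B0:  IN={}  OUT={b*d, b*e, c*d}
  B1:  IN={b*d, b*e}  OUT={b*d, b*e}
  B2:  IN={b*d, b*e}  OUT={b*d, b*e, e-f}
  B3:  IN={b*d, b*e, e-f}  OUT={a+a}
  B4:  IN={}  OUT={}

Merge at B2: IN[B2] = OUT[B1] = {b*d, b*e}
Applying B2's transfer function to that IN value gives OUT[B2] (row B2 above).

Answer: {b*d, b*e, e-f}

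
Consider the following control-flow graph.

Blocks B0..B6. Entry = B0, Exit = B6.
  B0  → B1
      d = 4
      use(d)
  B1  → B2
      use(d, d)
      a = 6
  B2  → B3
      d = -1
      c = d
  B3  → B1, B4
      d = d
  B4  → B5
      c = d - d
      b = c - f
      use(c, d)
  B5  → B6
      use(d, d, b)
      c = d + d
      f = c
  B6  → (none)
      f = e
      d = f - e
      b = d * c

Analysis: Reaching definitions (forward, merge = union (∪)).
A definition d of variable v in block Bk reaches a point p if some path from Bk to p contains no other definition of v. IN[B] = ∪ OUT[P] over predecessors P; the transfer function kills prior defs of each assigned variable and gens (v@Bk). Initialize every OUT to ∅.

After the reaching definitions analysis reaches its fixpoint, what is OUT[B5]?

Answer: {a@B1, b@B4, c@B5, d@B3, f@B5}

Derivation:
Fixpoint table:
  B0: | IN={} | OUT={d@B0}
  B1: | IN={a@B1, c@B2, d@B0, d@B3} | OUT={a@B1, c@B2, d@B0, d@B3}
  B2: | IN={a@B1, c@B2, d@B0, d@B3} | OUT={a@B1, c@B2, d@B2}
  B3: | IN={a@B1, c@B2, d@B2} | OUT={a@B1, c@B2, d@B3}
  B4: | IN={a@B1, c@B2, d@B3} | OUT={a@B1, b@B4, c@B4, d@B3}
  B5: | IN={a@B1, b@B4, c@B4, d@B3} | OUT={a@B1, b@B4, c@B5, d@B3, f@B5}
  B6: | IN={a@B1, b@B4, c@B5, d@B3, f@B5} | OUT={a@B1, b@B6, c@B5, d@B6, f@B6}

Merge at B5: IN[B5] = OUT[B4] = {a@B1, b@B4, c@B4, d@B3}
Applying B5's transfer function to that IN value gives OUT[B5] (row B5 above).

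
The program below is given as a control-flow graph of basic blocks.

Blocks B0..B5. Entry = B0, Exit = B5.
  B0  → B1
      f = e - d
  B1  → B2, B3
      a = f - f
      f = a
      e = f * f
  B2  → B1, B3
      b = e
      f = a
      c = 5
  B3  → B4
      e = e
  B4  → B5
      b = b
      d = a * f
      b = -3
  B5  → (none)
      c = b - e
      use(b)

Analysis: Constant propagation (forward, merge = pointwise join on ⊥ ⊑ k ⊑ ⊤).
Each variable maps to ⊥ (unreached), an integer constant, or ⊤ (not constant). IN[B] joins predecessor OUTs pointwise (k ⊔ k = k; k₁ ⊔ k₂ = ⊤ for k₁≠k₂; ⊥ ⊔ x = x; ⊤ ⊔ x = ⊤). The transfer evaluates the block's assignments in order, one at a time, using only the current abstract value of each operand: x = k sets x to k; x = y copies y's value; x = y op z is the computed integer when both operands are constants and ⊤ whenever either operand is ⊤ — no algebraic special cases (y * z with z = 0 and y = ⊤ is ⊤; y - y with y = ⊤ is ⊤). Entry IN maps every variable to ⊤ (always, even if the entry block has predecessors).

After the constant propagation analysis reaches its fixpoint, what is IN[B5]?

Answer: {a: ⊤, b: -3, c: ⊤, d: ⊤, e: ⊤, f: ⊤}

Working:
Fixpoint table:
  B0:   IN=(all ⊤)   OUT=(all ⊤)
  B1:   IN=(all ⊤)   OUT=(all ⊤)
  B2:   IN=(all ⊤)   OUT={c:5; rest ⊤}
  B3:   IN=(all ⊤)   OUT=(all ⊤)
  B4:   IN=(all ⊤)   OUT={b:-3; rest ⊤}
  B5:   IN={b:-3; rest ⊤}   OUT={b:-3; rest ⊤}

Merge at B5: IN[B5] = OUT[B4] = {a: ⊤, b: -3, c: ⊤, d: ⊤, e: ⊤, f: ⊤}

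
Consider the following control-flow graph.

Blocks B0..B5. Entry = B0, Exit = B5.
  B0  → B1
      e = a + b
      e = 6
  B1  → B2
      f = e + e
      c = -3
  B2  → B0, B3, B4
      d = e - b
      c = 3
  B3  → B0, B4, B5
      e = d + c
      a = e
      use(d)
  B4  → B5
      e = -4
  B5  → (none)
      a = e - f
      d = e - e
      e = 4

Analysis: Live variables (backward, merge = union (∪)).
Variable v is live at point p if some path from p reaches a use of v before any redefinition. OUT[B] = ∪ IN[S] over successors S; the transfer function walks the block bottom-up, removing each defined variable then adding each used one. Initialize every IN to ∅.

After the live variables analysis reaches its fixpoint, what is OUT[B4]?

Answer: {e, f}

Trace:
Converged values:
  B0:   IN={a, b}   OUT={a, b, e}
  B1:   IN={a, b, e}   OUT={a, b, e, f}
  B2:   IN={a, b, e, f}   OUT={a, b, c, d, f}
  B3:   IN={b, c, d, f}   OUT={a, b, e, f}
  B4:   IN={f}   OUT={e, f}
  B5:   IN={e, f}   OUT={}

Merge at B4: OUT[B4] = IN[B5] = {e, f}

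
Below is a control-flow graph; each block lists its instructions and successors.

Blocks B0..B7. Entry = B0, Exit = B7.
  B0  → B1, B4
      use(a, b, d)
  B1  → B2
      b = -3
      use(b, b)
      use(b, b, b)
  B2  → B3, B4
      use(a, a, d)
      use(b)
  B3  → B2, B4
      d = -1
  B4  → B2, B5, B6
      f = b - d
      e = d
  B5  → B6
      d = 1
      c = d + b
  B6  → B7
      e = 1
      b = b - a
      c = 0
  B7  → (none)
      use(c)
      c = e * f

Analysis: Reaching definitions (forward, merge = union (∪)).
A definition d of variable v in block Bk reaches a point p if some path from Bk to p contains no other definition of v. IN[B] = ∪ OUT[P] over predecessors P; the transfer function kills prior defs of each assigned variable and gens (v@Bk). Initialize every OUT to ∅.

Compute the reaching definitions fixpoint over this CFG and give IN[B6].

Answer: {b@B1, c@B5, d@B3, d@B5, e@B4, f@B4}

Derivation:
Converged values:
  B0:   IN={}   OUT={}
  B1:   IN={}   OUT={b@B1}
  B2:   IN={b@B1, d@B3, e@B4, f@B4}   OUT={b@B1, d@B3, e@B4, f@B4}
  B3:   IN={b@B1, d@B3, e@B4, f@B4}   OUT={b@B1, d@B3, e@B4, f@B4}
  B4:   IN={b@B1, d@B3, e@B4, f@B4}   OUT={b@B1, d@B3, e@B4, f@B4}
  B5:   IN={b@B1, d@B3, e@B4, f@B4}   OUT={b@B1, c@B5, d@B5, e@B4, f@B4}
  B6:   IN={b@B1, c@B5, d@B3, d@B5, e@B4, f@B4}   OUT={b@B6, c@B6, d@B3, d@B5, e@B6, f@B4}
  B7:   IN={b@B6, c@B6, d@B3, d@B5, e@B6, f@B4}   OUT={b@B6, c@B7, d@B3, d@B5, e@B6, f@B4}

Merge at B6: IN[B6] = OUT[B4] ⊔ OUT[B5] = {b@B1, c@B5, d@B3, d@B5, e@B4, f@B4}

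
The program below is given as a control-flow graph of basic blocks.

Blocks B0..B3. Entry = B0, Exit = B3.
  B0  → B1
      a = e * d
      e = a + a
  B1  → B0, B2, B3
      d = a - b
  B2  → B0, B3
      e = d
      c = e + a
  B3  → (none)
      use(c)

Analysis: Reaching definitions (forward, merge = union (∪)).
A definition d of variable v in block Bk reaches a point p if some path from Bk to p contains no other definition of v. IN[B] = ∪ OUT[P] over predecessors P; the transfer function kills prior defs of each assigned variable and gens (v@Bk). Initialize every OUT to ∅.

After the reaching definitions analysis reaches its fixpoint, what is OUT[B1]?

Converged values:
  B0:  IN={a@B0, c@B2, d@B1, e@B0, e@B2}  OUT={a@B0, c@B2, d@B1, e@B0}
  B1:  IN={a@B0, c@B2, d@B1, e@B0}  OUT={a@B0, c@B2, d@B1, e@B0}
  B2:  IN={a@B0, c@B2, d@B1, e@B0}  OUT={a@B0, c@B2, d@B1, e@B2}
  B3:  IN={a@B0, c@B2, d@B1, e@B0, e@B2}  OUT={a@B0, c@B2, d@B1, e@B0, e@B2}

Merge at B1: IN[B1] = OUT[B0] = {a@B0, c@B2, d@B1, e@B0}
Applying B1's transfer function to that IN value gives OUT[B1] (row B1 above).

Answer: {a@B0, c@B2, d@B1, e@B0}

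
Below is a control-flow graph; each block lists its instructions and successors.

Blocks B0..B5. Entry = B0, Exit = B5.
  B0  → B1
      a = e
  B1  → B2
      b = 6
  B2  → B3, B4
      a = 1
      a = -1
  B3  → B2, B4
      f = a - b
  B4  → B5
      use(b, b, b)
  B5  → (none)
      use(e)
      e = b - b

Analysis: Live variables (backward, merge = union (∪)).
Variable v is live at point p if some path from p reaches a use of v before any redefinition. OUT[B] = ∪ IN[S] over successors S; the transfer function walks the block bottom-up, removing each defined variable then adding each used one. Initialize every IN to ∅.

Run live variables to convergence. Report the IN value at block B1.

Converged values:
  B0:   IN={e}   OUT={e}
  B1:   IN={e}   OUT={b, e}
  B2:   IN={b, e}   OUT={a, b, e}
  B3:   IN={a, b, e}   OUT={b, e}
  B4:   IN={b, e}   OUT={b, e}
  B5:   IN={b, e}   OUT={}

Merge at B1: OUT[B1] = IN[B2] = {b, e}
Applying B1's transfer function to that OUT value gives IN[B1] (row B1 above).

Answer: {e}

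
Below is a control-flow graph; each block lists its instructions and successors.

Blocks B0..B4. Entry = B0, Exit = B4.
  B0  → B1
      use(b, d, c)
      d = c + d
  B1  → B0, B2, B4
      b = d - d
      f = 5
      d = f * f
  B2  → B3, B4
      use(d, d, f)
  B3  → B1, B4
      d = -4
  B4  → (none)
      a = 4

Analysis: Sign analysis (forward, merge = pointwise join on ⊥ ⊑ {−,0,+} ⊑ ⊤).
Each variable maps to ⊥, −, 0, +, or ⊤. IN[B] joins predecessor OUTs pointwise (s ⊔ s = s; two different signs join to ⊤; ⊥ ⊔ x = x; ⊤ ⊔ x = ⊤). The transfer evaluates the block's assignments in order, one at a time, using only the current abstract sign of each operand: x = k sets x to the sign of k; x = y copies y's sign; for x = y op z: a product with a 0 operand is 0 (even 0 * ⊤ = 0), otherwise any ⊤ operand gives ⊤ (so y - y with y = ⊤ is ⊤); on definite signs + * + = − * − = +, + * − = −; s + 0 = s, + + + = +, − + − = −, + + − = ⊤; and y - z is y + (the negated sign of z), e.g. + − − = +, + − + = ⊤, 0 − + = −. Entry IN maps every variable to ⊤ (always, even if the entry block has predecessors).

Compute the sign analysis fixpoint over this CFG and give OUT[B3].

Answer: {a: ⊤, b: ⊤, c: ⊤, d: -, e: ⊤, f: +}

Derivation:
Fixpoint table:
  B0: | IN=(all ⊤) | OUT=(all ⊤)
  B1: | IN=(all ⊤) | OUT={d:+, f:+; rest ⊤}
  B2: | IN={d:+, f:+; rest ⊤} | OUT={d:+, f:+; rest ⊤}
  B3: | IN={d:+, f:+; rest ⊤} | OUT={d:-, f:+; rest ⊤}
  B4: | IN={f:+; rest ⊤} | OUT={a:+, f:+; rest ⊤}

Merge at B3: IN[B3] = OUT[B2] = {a: ⊤, b: ⊤, c: ⊤, d: +, e: ⊤, f: +}
Applying B3's transfer function to that IN value gives OUT[B3] (row B3 above).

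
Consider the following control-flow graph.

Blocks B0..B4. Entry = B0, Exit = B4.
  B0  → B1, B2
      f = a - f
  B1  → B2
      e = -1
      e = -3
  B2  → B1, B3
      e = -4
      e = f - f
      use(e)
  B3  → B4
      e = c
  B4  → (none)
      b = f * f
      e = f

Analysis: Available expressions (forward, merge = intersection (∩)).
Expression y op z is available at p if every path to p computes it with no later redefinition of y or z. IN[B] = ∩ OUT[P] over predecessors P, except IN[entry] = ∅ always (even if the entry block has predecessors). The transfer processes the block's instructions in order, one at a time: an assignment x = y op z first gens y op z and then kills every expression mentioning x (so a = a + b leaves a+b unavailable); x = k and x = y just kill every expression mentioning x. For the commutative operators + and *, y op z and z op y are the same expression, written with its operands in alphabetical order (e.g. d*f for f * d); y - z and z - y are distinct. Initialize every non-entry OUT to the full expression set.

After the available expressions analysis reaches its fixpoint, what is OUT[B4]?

Answer: {f*f, f-f}

Working:
Converged values:
  B0: | IN={} | OUT={}
  B1: | IN={} | OUT={}
  B2: | IN={} | OUT={f-f}
  B3: | IN={f-f} | OUT={f-f}
  B4: | IN={f-f} | OUT={f*f, f-f}

Merge at B4: IN[B4] = OUT[B3] = {f-f}
Applying B4's transfer function to that IN value gives OUT[B4] (row B4 above).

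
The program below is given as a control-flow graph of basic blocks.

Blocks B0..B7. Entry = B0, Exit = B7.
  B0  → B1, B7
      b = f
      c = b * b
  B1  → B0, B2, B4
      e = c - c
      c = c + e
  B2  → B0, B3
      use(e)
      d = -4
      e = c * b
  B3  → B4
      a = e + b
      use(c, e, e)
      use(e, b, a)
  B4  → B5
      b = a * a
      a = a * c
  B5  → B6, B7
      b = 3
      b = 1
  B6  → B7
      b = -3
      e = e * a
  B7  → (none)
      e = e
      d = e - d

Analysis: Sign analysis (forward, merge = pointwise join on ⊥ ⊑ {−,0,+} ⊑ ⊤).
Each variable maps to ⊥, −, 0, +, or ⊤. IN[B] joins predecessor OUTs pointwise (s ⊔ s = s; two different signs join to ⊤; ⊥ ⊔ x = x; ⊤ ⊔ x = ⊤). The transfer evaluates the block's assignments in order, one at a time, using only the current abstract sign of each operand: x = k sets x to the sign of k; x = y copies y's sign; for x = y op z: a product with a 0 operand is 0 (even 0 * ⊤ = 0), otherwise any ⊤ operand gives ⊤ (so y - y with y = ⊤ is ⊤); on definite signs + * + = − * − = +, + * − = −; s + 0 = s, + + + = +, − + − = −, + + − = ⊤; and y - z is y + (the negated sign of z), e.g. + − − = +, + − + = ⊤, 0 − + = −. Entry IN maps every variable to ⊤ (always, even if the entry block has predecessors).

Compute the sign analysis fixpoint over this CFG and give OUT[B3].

Converged values:
  B0:   IN=(all ⊤)   OUT=(all ⊤)
  B1:   IN=(all ⊤)   OUT=(all ⊤)
  B2:   IN=(all ⊤)   OUT={d:-; rest ⊤}
  B3:   IN={d:-; rest ⊤}   OUT={d:-; rest ⊤}
  B4:   IN=(all ⊤)   OUT=(all ⊤)
  B5:   IN=(all ⊤)   OUT={b:+; rest ⊤}
  B6:   IN={b:+; rest ⊤}   OUT={b:-; rest ⊤}
  B7:   IN=(all ⊤)   OUT=(all ⊤)

Merge at B3: IN[B3] = OUT[B2] = {a: ⊤, b: ⊤, c: ⊤, d: -, e: ⊤, f: ⊤}
Applying B3's transfer function to that IN value gives OUT[B3] (row B3 above).

Answer: {a: ⊤, b: ⊤, c: ⊤, d: -, e: ⊤, f: ⊤}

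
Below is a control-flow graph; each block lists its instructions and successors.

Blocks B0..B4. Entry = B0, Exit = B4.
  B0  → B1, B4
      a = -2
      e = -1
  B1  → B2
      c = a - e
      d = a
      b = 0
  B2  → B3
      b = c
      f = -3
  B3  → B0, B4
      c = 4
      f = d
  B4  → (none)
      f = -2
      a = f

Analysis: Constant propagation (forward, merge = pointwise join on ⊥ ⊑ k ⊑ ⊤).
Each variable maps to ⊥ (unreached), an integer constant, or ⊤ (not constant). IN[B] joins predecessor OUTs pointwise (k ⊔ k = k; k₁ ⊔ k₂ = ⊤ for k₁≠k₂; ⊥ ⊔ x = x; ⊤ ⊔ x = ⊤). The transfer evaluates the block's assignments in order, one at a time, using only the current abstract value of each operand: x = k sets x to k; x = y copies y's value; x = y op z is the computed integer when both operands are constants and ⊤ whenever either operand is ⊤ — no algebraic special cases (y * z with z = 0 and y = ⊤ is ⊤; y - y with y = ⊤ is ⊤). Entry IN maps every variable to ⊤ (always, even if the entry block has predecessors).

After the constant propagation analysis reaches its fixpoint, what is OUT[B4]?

Fixpoint table:
  B0: | IN=(all ⊤) | OUT={a:-2, e:-1; rest ⊤}
  B1: | IN={a:-2, e:-1; rest ⊤} | OUT={a:-2, b:0, c:-1, d:-2, e:-1; rest ⊤}
  B2: | IN={a:-2, b:0, c:-1, d:-2, e:-1; rest ⊤} | OUT={a:-2, b:-1, c:-1, d:-2, e:-1, f:-3; rest ⊤}
  B3: | IN={a:-2, b:-1, c:-1, d:-2, e:-1, f:-3; rest ⊤} | OUT={a:-2, b:-1, c:4, d:-2, e:-1, f:-2; rest ⊤}
  B4: | IN={a:-2, e:-1; rest ⊤} | OUT={a:-2, e:-1, f:-2; rest ⊤}

Merge at B4: IN[B4] = OUT[B0] ⊔ OUT[B3] = {a: -2, b: ⊤, c: ⊤, d: ⊤, e: -1, f: ⊤}
Applying B4's transfer function to that IN value gives OUT[B4] (row B4 above).

Answer: {a: -2, b: ⊤, c: ⊤, d: ⊤, e: -1, f: -2}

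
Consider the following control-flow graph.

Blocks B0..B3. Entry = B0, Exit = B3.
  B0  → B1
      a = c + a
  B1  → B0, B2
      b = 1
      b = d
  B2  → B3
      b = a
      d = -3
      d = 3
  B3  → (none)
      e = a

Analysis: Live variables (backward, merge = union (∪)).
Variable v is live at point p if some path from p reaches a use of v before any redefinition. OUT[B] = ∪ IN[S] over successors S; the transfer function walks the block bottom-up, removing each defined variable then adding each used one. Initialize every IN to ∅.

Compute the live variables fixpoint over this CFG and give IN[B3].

Answer: {a}

Working:
Fixpoint table:
  B0: | IN={a, c, d} | OUT={a, c, d}
  B1: | IN={a, c, d} | OUT={a, c, d}
  B2: | IN={a} | OUT={a}
  B3: | IN={a} | OUT={}

B3 is the boundary node: OUT[B3] = {}
Applying B3's transfer function to that OUT value gives IN[B3] (row B3 above).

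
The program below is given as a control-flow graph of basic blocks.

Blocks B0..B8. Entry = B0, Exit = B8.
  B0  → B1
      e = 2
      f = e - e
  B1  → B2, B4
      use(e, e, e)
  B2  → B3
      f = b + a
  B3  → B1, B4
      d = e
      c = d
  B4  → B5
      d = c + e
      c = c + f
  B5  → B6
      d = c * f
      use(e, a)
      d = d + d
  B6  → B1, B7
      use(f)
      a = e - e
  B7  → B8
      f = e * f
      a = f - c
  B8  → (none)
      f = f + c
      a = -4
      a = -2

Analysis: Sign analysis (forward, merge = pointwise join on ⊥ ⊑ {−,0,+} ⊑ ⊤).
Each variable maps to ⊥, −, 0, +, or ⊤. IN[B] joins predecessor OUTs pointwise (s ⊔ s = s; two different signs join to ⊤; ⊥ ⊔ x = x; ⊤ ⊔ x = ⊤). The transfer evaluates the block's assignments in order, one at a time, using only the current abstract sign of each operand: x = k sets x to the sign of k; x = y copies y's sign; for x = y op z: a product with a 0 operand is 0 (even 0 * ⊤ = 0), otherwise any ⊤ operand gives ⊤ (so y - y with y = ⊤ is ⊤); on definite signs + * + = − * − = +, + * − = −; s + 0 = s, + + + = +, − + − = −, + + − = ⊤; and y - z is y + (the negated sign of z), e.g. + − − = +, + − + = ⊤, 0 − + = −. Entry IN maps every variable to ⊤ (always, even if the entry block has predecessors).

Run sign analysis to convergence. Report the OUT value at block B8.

Answer: {a: -, b: ⊤, c: ⊤, d: ⊤, e: +, f: ⊤}

Trace:
Converged values:
  B0:   IN=(all ⊤)   OUT={e:+; rest ⊤}
  B1:   IN={e:+; rest ⊤}   OUT={e:+; rest ⊤}
  B2:   IN={e:+; rest ⊤}   OUT={e:+; rest ⊤}
  B3:   IN={e:+; rest ⊤}   OUT={c:+, d:+, e:+; rest ⊤}
  B4:   IN={e:+; rest ⊤}   OUT={e:+; rest ⊤}
  B5:   IN={e:+; rest ⊤}   OUT={e:+; rest ⊤}
  B6:   IN={e:+; rest ⊤}   OUT={e:+; rest ⊤}
  B7:   IN={e:+; rest ⊤}   OUT={e:+; rest ⊤}
  B8:   IN={e:+; rest ⊤}   OUT={a:-, e:+; rest ⊤}

Merge at B8: IN[B8] = OUT[B7] = {a: ⊤, b: ⊤, c: ⊤, d: ⊤, e: +, f: ⊤}
Applying B8's transfer function to that IN value gives OUT[B8] (row B8 above).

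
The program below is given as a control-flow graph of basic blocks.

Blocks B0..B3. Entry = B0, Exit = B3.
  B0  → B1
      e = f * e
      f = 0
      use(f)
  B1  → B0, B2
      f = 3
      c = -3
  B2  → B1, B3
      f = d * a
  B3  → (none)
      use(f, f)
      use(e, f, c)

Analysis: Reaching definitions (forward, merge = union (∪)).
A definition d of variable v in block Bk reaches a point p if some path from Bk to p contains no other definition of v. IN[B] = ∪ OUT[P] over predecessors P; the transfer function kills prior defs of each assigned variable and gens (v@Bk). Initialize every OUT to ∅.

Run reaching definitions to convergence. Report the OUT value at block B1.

Answer: {c@B1, e@B0, f@B1}

Derivation:
Converged values:
  B0:   IN={c@B1, e@B0, f@B1}   OUT={c@B1, e@B0, f@B0}
  B1:   IN={c@B1, e@B0, f@B0, f@B2}   OUT={c@B1, e@B0, f@B1}
  B2:   IN={c@B1, e@B0, f@B1}   OUT={c@B1, e@B0, f@B2}
  B3:   IN={c@B1, e@B0, f@B2}   OUT={c@B1, e@B0, f@B2}

Merge at B1: IN[B1] = OUT[B0] ⊔ OUT[B2] = {c@B1, e@B0, f@B0, f@B2}
Applying B1's transfer function to that IN value gives OUT[B1] (row B1 above).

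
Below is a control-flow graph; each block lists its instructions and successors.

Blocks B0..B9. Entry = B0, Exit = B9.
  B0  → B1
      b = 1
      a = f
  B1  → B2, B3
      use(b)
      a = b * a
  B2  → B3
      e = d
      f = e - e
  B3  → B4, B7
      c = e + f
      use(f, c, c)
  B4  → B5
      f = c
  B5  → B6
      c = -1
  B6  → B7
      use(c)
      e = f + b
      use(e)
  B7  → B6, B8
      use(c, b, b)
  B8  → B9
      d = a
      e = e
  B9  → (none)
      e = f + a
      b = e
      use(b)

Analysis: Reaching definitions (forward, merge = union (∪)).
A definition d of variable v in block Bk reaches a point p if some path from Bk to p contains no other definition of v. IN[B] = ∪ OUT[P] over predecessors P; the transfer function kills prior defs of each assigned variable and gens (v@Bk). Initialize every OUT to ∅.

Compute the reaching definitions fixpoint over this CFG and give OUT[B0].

Converged values:
  B0:  IN={}  OUT={a@B0, b@B0}
  B1:  IN={a@B0, b@B0}  OUT={a@B1, b@B0}
  B2:  IN={a@B1, b@B0}  OUT={a@B1, b@B0, e@B2, f@B2}
  B3:  IN={a@B1, b@B0, e@B2, f@B2}  OUT={a@B1, b@B0, c@B3, e@B2, f@B2}
  B4:  IN={a@B1, b@B0, c@B3, e@B2, f@B2}  OUT={a@B1, b@B0, c@B3, e@B2, f@B4}
  B5:  IN={a@B1, b@B0, c@B3, e@B2, f@B4}  OUT={a@B1, b@B0, c@B5, e@B2, f@B4}
  B6:  IN={a@B1, b@B0, c@B3, c@B5, e@B2, e@B6, f@B2, f@B4}  OUT={a@B1, b@B0, c@B3, c@B5, e@B6, f@B2, f@B4}
  B7:  IN={a@B1, b@B0, c@B3, c@B5, e@B2, e@B6, f@B2, f@B4}  OUT={a@B1, b@B0, c@B3, c@B5, e@B2, e@B6, f@B2, f@B4}
  B8:  IN={a@B1, b@B0, c@B3, c@B5, e@B2, e@B6, f@B2, f@B4}  OUT={a@B1, b@B0, c@B3, c@B5, d@B8, e@B8, f@B2, f@B4}
  B9:  IN={a@B1, b@B0, c@B3, c@B5, d@B8, e@B8, f@B2, f@B4}  OUT={a@B1, b@B9, c@B3, c@B5, d@B8, e@B9, f@B2, f@B4}

B0 is the boundary node: IN[B0] = {}
Applying B0's transfer function to that IN value gives OUT[B0] (row B0 above).

Answer: {a@B0, b@B0}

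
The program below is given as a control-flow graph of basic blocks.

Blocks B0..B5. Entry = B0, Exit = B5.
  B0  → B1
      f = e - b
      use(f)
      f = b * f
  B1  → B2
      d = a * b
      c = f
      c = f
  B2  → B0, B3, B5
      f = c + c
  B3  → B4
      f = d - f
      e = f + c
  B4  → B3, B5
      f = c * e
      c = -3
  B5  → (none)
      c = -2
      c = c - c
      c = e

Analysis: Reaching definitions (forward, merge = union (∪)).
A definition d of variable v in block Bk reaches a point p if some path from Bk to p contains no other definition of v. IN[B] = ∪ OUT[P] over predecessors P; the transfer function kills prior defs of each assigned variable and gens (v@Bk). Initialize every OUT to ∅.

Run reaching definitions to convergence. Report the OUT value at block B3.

Fixpoint table:
  B0: | IN={c@B1, d@B1, f@B2} | OUT={c@B1, d@B1, f@B0}
  B1: | IN={c@B1, d@B1, f@B0} | OUT={c@B1, d@B1, f@B0}
  B2: | IN={c@B1, d@B1, f@B0} | OUT={c@B1, d@B1, f@B2}
  B3: | IN={c@B1, c@B4, d@B1, e@B3, f@B2, f@B4} | OUT={c@B1, c@B4, d@B1, e@B3, f@B3}
  B4: | IN={c@B1, c@B4, d@B1, e@B3, f@B3} | OUT={c@B4, d@B1, e@B3, f@B4}
  B5: | IN={c@B1, c@B4, d@B1, e@B3, f@B2, f@B4} | OUT={c@B5, d@B1, e@B3, f@B2, f@B4}

Merge at B3: IN[B3] = OUT[B2] ⊔ OUT[B4] = {c@B1, c@B4, d@B1, e@B3, f@B2, f@B4}
Applying B3's transfer function to that IN value gives OUT[B3] (row B3 above).

Answer: {c@B1, c@B4, d@B1, e@B3, f@B3}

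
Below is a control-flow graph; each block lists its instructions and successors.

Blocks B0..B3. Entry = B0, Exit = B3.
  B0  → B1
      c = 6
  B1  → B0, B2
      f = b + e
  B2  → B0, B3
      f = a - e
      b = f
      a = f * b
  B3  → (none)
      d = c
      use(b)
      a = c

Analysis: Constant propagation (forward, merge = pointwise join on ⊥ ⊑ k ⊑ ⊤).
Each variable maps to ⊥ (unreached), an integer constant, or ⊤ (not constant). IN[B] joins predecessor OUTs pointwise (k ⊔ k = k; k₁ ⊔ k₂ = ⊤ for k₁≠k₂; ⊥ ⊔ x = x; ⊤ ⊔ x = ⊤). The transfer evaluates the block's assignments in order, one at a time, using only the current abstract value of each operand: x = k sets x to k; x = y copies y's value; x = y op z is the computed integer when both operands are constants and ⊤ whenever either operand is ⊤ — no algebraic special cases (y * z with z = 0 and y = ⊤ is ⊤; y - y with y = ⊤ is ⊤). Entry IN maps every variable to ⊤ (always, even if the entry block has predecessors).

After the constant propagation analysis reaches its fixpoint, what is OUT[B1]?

Converged values:
  B0:  IN=(all ⊤)  OUT={c:6; rest ⊤}
  B1:  IN={c:6; rest ⊤}  OUT={c:6; rest ⊤}
  B2:  IN={c:6; rest ⊤}  OUT={c:6; rest ⊤}
  B3:  IN={c:6; rest ⊤}  OUT={a:6, c:6, d:6; rest ⊤}

Merge at B1: IN[B1] = OUT[B0] = {a: ⊤, b: ⊤, c: 6, d: ⊤, e: ⊤, f: ⊤}
Applying B1's transfer function to that IN value gives OUT[B1] (row B1 above).

Answer: {a: ⊤, b: ⊤, c: 6, d: ⊤, e: ⊤, f: ⊤}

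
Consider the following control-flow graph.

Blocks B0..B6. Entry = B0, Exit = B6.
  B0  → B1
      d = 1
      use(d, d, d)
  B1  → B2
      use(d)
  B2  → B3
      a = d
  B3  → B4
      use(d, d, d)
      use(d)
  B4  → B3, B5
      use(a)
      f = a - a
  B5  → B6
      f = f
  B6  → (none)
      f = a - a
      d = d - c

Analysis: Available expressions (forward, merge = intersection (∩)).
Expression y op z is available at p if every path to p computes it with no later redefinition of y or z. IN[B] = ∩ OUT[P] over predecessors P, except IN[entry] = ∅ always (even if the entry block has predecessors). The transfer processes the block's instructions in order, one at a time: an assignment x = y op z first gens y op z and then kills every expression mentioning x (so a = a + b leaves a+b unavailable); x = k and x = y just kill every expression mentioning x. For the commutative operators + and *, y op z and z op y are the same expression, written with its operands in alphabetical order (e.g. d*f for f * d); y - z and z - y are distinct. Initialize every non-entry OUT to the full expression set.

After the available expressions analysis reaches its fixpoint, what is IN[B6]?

Answer: {a-a}

Trace:
Per-block solution:
  B0:  IN={}  OUT={}
  B1:  IN={}  OUT={}
  B2:  IN={}  OUT={}
  B3:  IN={}  OUT={}
  B4:  IN={}  OUT={a-a}
  B5:  IN={a-a}  OUT={a-a}
  B6:  IN={a-a}  OUT={a-a}

Merge at B6: IN[B6] = OUT[B5] = {a-a}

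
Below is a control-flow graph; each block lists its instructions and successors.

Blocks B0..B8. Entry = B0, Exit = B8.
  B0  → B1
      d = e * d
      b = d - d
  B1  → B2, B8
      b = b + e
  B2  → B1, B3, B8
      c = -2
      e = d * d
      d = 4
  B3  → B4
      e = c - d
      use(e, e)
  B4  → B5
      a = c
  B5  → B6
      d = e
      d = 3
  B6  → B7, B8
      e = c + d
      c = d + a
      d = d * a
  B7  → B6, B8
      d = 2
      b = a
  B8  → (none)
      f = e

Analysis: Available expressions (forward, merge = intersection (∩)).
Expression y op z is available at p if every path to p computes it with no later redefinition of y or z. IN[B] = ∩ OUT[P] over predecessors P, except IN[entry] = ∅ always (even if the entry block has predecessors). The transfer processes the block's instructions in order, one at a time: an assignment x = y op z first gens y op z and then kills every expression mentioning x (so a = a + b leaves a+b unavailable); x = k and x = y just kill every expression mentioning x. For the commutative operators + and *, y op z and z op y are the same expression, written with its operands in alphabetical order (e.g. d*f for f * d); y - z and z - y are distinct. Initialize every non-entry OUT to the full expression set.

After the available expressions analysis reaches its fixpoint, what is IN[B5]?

Per-block solution:
  B0: | IN={} | OUT={d-d}
  B1: | IN={} | OUT={}
  B2: | IN={} | OUT={}
  B3: | IN={} | OUT={c-d}
  B4: | IN={c-d} | OUT={c-d}
  B5: | IN={c-d} | OUT={}
  B6: | IN={} | OUT={}
  B7: | IN={} | OUT={}
  B8: | IN={} | OUT={}

Merge at B5: IN[B5] = OUT[B4] = {c-d}

Answer: {c-d}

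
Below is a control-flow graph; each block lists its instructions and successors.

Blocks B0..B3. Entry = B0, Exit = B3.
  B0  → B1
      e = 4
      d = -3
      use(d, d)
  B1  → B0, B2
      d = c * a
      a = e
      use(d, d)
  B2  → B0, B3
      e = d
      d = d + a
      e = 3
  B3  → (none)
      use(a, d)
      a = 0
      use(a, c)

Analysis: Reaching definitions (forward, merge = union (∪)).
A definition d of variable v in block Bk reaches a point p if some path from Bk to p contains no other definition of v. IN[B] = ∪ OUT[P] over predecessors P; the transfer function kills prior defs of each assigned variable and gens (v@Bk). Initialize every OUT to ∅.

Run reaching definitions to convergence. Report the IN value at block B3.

Answer: {a@B1, d@B2, e@B2}

Derivation:
Converged values:
  B0:  IN={a@B1, d@B1, d@B2, e@B0, e@B2}  OUT={a@B1, d@B0, e@B0}
  B1:  IN={a@B1, d@B0, e@B0}  OUT={a@B1, d@B1, e@B0}
  B2:  IN={a@B1, d@B1, e@B0}  OUT={a@B1, d@B2, e@B2}
  B3:  IN={a@B1, d@B2, e@B2}  OUT={a@B3, d@B2, e@B2}

Merge at B3: IN[B3] = OUT[B2] = {a@B1, d@B2, e@B2}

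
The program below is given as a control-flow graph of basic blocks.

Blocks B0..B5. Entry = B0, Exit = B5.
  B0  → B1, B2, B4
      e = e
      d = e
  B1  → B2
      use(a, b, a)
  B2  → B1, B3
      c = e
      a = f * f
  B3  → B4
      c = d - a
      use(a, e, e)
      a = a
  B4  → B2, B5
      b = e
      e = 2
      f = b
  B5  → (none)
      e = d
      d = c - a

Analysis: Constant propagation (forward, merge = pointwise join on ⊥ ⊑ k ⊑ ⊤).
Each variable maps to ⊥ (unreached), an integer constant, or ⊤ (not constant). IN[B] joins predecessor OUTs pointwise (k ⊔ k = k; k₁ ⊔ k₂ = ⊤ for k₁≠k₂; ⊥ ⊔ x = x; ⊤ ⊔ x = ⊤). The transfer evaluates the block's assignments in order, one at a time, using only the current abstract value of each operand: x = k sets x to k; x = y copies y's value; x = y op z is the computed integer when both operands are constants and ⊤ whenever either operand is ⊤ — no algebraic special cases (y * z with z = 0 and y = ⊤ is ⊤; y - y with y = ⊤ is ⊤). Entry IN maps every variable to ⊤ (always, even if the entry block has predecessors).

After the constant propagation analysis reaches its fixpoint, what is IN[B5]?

Fixpoint table:
  B0: | IN=(all ⊤) | OUT=(all ⊤)
  B1: | IN=(all ⊤) | OUT=(all ⊤)
  B2: | IN=(all ⊤) | OUT=(all ⊤)
  B3: | IN=(all ⊤) | OUT=(all ⊤)
  B4: | IN=(all ⊤) | OUT={e:2; rest ⊤}
  B5: | IN={e:2; rest ⊤} | OUT=(all ⊤)

Merge at B5: IN[B5] = OUT[B4] = {a: ⊤, b: ⊤, c: ⊤, d: ⊤, e: 2, f: ⊤}

Answer: {a: ⊤, b: ⊤, c: ⊤, d: ⊤, e: 2, f: ⊤}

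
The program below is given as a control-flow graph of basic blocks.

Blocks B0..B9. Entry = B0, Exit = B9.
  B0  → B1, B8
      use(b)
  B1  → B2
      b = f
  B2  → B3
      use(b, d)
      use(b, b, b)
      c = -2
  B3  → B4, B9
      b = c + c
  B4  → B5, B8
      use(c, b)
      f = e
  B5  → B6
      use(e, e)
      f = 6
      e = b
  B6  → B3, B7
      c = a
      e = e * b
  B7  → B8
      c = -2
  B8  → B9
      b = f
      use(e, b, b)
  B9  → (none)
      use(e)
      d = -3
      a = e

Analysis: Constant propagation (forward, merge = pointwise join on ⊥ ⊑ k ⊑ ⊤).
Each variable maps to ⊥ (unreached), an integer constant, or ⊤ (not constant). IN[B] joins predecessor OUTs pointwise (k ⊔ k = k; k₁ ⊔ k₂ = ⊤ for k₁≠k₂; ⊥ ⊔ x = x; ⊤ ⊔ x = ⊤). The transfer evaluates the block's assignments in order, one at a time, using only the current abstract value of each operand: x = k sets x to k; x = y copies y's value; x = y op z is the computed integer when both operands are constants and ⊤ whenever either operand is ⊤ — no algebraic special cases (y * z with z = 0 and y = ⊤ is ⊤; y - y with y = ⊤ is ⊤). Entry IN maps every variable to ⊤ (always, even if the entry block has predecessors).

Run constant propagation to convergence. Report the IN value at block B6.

Converged values:
  B0:   IN=(all ⊤)   OUT=(all ⊤)
  B1:   IN=(all ⊤)   OUT=(all ⊤)
  B2:   IN=(all ⊤)   OUT={c:-2; rest ⊤}
  B3:   IN=(all ⊤)   OUT=(all ⊤)
  B4:   IN=(all ⊤)   OUT=(all ⊤)
  B5:   IN=(all ⊤)   OUT={f:6; rest ⊤}
  B6:   IN={f:6; rest ⊤}   OUT={f:6; rest ⊤}
  B7:   IN={f:6; rest ⊤}   OUT={c:-2, f:6; rest ⊤}
  B8:   IN=(all ⊤)   OUT=(all ⊤)
  B9:   IN=(all ⊤)   OUT={d:-3; rest ⊤}

Merge at B6: IN[B6] = OUT[B5] = {a: ⊤, b: ⊤, c: ⊤, d: ⊤, e: ⊤, f: 6}

Answer: {a: ⊤, b: ⊤, c: ⊤, d: ⊤, e: ⊤, f: 6}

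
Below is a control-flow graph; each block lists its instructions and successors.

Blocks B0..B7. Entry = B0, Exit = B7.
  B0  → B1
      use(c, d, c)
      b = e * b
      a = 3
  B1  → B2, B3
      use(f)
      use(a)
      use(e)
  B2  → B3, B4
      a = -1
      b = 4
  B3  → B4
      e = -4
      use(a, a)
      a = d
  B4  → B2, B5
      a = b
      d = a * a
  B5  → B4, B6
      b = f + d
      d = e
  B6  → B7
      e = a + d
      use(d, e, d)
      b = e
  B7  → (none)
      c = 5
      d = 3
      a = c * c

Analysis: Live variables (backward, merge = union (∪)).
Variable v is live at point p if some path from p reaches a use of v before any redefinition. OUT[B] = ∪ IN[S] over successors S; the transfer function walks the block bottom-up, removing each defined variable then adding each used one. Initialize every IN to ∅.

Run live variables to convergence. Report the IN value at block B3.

Answer: {a, b, d, f}

Trace:
Fixpoint table:
  B0:  IN={b, c, d, e, f}  OUT={a, b, d, e, f}
  B1:  IN={a, b, d, e, f}  OUT={a, b, d, e, f}
  B2:  IN={d, e, f}  OUT={a, b, d, e, f}
  B3:  IN={a, b, d, f}  OUT={b, e, f}
  B4:  IN={b, e, f}  OUT={a, d, e, f}
  B5:  IN={a, d, e, f}  OUT={a, b, d, e, f}
  B6:  IN={a, d}  OUT={}
  B7:  IN={}  OUT={}

Merge at B3: OUT[B3] = IN[B4] = {b, e, f}
Applying B3's transfer function to that OUT value gives IN[B3] (row B3 above).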